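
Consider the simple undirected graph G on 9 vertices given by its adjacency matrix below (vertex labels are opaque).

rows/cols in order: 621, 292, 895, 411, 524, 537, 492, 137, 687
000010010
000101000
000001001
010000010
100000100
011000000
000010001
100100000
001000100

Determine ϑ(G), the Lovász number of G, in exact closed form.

9*cos(pi/9)/(cos(pi/9) + 1)

Vertex 411 has 2 neighbors: 292, 137.
N(137) = {621, 411}, |N(137)| = 2.
deg(292) = 2; N(292) = {411, 537}.
deg(687) = 2; N(687) = {895, 492}.
Regular of degree 2 on 9 vertices: the odd cycle C_{9}.
Distinct eigenvalues (to 4 d.p.): [2.0, 1.5321, 0.3473, -1.0, -1.8794].
−9·(-2*cos(pi/9)) / ((2)−(-2*cos(pi/9))) = 9*cos(pi/9)/(cos(pi/9) + 1) = ϑ(G).
= 4.360090… (decimal).
Lovász sandwich 4 ≤ 9*cos(pi/9)/(cos(pi/9) + 1) ≤ 5: both strict.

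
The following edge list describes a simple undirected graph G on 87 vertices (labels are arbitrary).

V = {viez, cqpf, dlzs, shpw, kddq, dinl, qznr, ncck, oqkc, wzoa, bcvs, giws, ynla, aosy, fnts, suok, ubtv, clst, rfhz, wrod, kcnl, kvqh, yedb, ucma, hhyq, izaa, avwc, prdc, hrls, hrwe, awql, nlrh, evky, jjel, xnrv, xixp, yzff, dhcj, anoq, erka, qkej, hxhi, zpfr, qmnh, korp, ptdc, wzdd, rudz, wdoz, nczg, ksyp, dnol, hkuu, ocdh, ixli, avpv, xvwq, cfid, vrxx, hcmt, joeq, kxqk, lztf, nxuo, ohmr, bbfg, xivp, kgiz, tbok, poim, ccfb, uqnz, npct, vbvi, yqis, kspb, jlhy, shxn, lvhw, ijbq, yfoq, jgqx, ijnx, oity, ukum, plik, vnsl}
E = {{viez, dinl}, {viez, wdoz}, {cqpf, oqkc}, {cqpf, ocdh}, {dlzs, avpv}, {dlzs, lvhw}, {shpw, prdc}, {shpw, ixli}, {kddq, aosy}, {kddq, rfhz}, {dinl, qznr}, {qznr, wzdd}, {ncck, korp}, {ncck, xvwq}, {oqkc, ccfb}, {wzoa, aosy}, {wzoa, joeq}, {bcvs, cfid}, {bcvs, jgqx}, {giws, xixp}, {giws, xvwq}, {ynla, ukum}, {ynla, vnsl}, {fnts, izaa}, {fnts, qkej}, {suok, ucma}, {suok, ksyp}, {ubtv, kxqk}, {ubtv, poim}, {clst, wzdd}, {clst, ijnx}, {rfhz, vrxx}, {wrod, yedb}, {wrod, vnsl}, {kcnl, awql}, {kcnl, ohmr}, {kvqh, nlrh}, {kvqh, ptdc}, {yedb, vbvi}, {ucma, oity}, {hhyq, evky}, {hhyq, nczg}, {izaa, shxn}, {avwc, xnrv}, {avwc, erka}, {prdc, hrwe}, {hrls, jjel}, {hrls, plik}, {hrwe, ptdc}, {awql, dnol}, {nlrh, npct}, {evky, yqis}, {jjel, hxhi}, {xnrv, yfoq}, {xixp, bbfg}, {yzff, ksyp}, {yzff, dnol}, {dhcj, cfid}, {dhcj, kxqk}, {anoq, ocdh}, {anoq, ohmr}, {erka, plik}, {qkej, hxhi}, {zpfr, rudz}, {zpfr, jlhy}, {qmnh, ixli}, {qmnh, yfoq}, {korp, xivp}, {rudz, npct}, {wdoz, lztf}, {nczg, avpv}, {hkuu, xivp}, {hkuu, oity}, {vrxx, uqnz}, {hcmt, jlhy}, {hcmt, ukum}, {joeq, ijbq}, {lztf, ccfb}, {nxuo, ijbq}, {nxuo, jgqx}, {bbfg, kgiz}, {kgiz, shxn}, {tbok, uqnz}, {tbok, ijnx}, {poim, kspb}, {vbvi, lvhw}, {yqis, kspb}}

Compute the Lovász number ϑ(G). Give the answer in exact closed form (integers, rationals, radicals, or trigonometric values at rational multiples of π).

87*cos(pi/87)/(cos(pi/87) + 1)

deg(plik) = 2; N(plik) = {hrls, erka}.
deg(jjel) = 2; N(jjel) = {hrls, hxhi}.
N(bcvs) = {cfid, jgqx}, |N(bcvs)| = 2.
N(nxuo) = {ijbq, jgqx}, |N(nxuo)| = 2.
deg(v) = 2 for all v (|V|=87); a single 87-cycle (edge-transitive).
spec(A) ≈ [2.0, 1.995, 1.979, 1.953, 1.917, 1.871, 1.815, 1.75, 1.675, 1.592, 1.501, 1.401, 1.295, 1.181, 1.062, 0.937, 0.807, 0.673, 0.535, 0.395, 0.252, 0.108, -0.036, -0.18, -0.324, -0.465, -0.604, -0.74, -0.872, -1.0, -1.122, -1.239, -1.349, -1.452, -1.547, -1.635, -1.714, -1.784, -1.844, -1.895, -1.936, -1.967, -1.988, -1.999] (distinct, 3 d.p.).
With N=87: ϑ(G) = 87·(-(-1)*2*cos(pi/87))/(2−(-2*cos(pi/87))) = 87*cos(pi/87)/(cos(pi/87) + 1).
≈ 43.48582 (to 5 d.p.).
43 ≤ 87*cos(pi/87)/(cos(pi/87) + 1) ≤ 44: both strict.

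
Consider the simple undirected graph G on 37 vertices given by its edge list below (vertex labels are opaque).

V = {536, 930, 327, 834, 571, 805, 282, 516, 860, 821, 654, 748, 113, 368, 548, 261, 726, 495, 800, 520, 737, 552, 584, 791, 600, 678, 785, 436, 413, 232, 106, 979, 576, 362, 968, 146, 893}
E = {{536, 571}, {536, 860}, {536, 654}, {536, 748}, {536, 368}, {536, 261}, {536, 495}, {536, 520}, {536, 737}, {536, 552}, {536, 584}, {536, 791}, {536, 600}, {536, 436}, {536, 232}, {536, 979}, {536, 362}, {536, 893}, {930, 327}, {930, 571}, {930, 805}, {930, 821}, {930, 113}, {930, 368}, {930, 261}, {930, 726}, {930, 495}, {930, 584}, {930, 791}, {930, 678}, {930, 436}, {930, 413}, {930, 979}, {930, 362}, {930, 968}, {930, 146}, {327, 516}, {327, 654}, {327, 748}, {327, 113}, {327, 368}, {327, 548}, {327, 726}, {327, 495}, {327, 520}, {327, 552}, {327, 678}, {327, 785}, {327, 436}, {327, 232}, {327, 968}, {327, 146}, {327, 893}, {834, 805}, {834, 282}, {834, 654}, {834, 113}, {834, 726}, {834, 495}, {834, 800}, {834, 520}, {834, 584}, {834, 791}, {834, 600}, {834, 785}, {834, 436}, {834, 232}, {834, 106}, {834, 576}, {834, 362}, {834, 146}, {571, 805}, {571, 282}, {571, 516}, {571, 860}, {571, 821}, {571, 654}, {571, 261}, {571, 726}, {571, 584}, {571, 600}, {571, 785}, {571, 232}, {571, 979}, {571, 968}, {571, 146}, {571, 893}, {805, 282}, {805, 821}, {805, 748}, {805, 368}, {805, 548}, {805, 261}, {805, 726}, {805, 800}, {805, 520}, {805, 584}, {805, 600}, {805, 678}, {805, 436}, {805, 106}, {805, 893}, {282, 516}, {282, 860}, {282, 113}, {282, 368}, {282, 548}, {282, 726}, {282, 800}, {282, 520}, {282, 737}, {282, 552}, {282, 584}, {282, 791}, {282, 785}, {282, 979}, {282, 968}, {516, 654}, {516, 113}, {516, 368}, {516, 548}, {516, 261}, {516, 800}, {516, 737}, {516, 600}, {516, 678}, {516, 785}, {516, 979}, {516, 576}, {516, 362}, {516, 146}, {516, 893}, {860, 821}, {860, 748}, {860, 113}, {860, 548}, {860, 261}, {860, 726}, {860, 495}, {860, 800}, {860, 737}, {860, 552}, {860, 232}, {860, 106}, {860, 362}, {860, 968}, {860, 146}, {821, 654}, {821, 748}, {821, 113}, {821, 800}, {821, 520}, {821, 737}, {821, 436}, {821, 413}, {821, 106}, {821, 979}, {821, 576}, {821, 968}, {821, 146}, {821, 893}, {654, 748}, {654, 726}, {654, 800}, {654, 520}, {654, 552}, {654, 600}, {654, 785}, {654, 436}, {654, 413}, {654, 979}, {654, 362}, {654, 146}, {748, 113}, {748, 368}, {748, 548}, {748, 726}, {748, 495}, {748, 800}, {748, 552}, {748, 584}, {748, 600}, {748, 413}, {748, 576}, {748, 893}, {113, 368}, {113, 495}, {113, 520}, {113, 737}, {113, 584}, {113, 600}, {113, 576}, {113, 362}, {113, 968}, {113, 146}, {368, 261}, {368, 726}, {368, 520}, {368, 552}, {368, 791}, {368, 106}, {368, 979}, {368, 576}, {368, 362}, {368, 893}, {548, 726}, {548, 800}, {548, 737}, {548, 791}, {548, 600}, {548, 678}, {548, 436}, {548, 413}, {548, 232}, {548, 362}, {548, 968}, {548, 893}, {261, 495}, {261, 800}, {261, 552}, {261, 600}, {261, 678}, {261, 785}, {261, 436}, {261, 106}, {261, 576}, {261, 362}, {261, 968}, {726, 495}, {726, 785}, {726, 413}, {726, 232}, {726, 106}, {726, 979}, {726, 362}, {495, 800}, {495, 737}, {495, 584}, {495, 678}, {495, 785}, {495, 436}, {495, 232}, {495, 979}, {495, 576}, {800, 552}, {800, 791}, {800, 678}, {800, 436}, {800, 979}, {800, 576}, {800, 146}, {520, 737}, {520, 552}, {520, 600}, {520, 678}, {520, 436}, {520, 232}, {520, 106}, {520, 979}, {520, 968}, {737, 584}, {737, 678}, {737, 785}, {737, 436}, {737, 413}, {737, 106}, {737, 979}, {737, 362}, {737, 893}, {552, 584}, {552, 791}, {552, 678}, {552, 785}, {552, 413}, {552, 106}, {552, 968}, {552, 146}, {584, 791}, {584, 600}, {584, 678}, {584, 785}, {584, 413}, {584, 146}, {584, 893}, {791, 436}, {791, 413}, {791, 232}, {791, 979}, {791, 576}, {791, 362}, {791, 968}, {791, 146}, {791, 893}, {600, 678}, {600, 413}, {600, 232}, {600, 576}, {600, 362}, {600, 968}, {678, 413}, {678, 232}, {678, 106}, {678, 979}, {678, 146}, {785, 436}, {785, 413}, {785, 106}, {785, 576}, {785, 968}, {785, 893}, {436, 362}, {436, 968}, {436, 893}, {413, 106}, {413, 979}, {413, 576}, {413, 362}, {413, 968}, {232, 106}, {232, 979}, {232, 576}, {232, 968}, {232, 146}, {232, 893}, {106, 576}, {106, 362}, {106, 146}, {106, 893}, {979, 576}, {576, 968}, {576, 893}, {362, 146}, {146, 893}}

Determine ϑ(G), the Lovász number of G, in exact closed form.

deg(678) = 18; N(678) = {930, 327, 805, 516, 548, 261, 495, 800, 520, 737, 552, 584, 600, 413, 232, 106, 979, 146}.
N(413) = {930, 821, 654, 748, 548, 726, 737, 552, 584, 791, 600, 678, 785, 106, 979, 576, 362, 968}, |N(413)| = 18.
deg(282) = 18; N(282) = {834, 571, 805, 516, 860, 113, 368, 548, 726, 800, 520, 737, 552, 584, 791, 785, 979, 968}.
Vertex 979 has 18 neighbors: 536, 930, 571, 282, 516, 821, 654, 368, 726, 495, 800, 520, 737, 791, 678, 413, 232, 576.
G on 37 vertices is 18-regular; Paley(37): SR with (k,λ,μ)=(18,8,9).
A has 3 distinct eigenvalues ≈ [18.0, 2.541381, -3.541381].
Lovász: ϑ = −37(-sqrt(37)/2 - 1/2)/(18+-(-sqrt(37)/2 - 1/2)) = sqrt(37).
= 6.08276253… (decimal).

sqrt(37)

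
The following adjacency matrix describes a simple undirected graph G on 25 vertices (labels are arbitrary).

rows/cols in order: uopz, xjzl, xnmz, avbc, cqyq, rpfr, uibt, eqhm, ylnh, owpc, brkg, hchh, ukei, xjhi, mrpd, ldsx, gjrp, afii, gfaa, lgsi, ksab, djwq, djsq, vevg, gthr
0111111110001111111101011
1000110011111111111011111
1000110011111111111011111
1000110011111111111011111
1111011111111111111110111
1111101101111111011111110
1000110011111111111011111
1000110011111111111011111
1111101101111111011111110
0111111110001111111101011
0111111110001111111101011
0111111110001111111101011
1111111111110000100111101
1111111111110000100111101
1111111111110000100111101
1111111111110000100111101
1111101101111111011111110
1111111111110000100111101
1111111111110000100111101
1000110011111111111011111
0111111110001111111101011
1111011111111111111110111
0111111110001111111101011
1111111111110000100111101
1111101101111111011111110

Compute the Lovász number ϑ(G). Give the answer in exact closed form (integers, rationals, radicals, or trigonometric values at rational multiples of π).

N(hchh) = {xjzl, xnmz, avbc, cqyq, rpfr, uibt, eqhm, ylnh, ukei, xjhi, mrpd, ldsx, gjrp, afii, gfaa, lgsi, djwq, vevg, gthr}, |N(hchh)| = 19.
Vertex xnmz has 19 neighbors: uopz, cqyq, rpfr, ylnh, owpc, brkg, hchh, ukei, xjhi, mrpd, ldsx, gjrp, afii, gfaa, ksab, djwq, djsq, vevg, gthr.
Vertex mrpd has 18 neighbors: uopz, xjzl, xnmz, avbc, cqyq, rpfr, uibt, eqhm, ylnh, owpc, brkg, hchh, gjrp, lgsi, ksab, djwq, djsq, gthr.
N(cqyq) = {uopz, xjzl, xnmz, avbc, rpfr, uibt, eqhm, ylnh, owpc, brkg, hchh, ukei, xjhi, mrpd, ldsx, gjrp, afii, gfaa, lgsi, ksab, djsq, vevg, gthr}, |N(cqyq)| = 23.
Complete multipartite on [7, 6, 6, 4, 2]: sandwich collapses at ϑ=7.
Numerically 7.0000.
α=7, χ(Ḡ)=7; ϑ=7 lies between (collapsed).

7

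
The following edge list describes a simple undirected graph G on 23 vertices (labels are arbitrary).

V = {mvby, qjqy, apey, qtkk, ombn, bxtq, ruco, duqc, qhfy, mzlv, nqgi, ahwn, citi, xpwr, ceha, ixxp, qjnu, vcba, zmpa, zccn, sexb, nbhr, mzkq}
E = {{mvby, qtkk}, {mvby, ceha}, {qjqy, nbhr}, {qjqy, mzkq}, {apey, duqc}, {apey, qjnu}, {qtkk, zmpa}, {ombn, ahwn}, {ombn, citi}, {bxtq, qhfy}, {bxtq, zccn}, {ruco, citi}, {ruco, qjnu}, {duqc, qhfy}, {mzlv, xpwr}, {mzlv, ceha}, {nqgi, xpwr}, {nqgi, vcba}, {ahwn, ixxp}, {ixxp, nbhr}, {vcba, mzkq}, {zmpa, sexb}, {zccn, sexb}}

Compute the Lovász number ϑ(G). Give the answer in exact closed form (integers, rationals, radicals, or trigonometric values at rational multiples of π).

Vertex sexb has 2 neighbors: zmpa, zccn.
Vertex ceha has 2 neighbors: mvby, mzlv.
N(ahwn) = {ombn, ixxp}, |N(ahwn)| = 2.
deg(ruco) = 2; N(ruco) = {citi, qjnu}.
G on 23 vertices is 2-regular; this is C_{23}, the 23-cycle.
spec(A) ≈ [2.0, 1.926, 1.709, 1.365, 0.92, 0.407, -0.136, -0.67, -1.153, -1.551, -1.834, -1.981] (distinct, 3 d.p.).
With N=23: ϑ(G) = 23·(-(-1)*2*cos(pi/23))/(2−(-2*cos(pi/23))) = 23*cos(pi/23)/(cos(pi/23) + 1).
ϑ(G) ≈ 11.4462.
Check 11 ≤ 23*cos(pi/23)/(cos(pi/23) + 1) ≤ 12: both strict.

23*cos(pi/23)/(cos(pi/23) + 1)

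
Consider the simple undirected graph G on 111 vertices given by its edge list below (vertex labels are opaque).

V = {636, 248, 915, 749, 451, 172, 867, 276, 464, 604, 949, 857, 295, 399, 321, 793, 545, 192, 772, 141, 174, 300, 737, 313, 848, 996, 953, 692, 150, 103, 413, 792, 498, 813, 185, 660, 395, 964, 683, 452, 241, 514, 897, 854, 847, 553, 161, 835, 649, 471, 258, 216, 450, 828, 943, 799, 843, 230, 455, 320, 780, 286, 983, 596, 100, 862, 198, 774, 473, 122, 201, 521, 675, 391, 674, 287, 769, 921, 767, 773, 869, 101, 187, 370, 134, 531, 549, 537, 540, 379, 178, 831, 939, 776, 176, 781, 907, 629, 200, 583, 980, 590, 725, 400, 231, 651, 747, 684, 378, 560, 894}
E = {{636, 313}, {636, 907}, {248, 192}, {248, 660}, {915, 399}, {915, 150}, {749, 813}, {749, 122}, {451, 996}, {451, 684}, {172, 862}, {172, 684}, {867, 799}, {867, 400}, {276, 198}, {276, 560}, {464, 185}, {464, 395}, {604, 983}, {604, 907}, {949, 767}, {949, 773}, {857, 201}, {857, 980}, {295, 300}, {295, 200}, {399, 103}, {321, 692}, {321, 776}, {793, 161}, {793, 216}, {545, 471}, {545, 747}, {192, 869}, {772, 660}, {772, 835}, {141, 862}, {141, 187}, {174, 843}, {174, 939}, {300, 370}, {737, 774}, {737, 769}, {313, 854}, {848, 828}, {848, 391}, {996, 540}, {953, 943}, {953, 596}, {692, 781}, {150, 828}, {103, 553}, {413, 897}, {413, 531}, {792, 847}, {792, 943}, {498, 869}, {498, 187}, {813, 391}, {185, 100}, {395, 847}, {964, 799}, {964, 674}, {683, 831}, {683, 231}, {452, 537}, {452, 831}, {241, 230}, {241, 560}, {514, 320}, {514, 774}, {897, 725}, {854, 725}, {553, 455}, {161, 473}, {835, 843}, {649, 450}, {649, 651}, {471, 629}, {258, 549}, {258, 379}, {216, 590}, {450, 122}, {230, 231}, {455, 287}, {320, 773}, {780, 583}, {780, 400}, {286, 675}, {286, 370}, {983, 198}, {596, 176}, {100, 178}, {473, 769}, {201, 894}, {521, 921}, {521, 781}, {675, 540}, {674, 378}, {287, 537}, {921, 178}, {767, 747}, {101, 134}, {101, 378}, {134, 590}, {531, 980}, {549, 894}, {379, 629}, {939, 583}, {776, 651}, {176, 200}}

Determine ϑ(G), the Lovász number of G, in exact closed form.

N(747) = {545, 767}, |N(747)| = 2.
N(258) = {549, 379}, |N(258)| = 2.
deg(540) = 2; N(540) = {996, 675}.
deg(674) = 2; N(674) = {964, 378}.
Every vertex has degree 2 (N=111); this is C_{111}, the 111-cycle.
Distinct eigenvalues (to 6 d.p.): [2.0, 1.996797, 1.987197, 1.971232, 1.948952, 1.920429, 1.885755, 1.84504, 1.798414, 1.746028, 1.688049, 1.624662, 1.556072, 1.482496, 1.404172, 1.321349, 1.234294, 1.143286, 1.048615, 0.950584, 0.849509, 0.745713, 0.639528, 0.531294, 0.421359, 0.310073, 0.197795, 0.084882, -0.028302, -0.141395, -0.254036, -0.365862, -0.476517, -0.585646, -0.692898, -0.797931, -0.900407, -1.0, -1.096389, -1.189266, -1.278334, -1.363307, -1.443912, -1.519892, -1.591004, -1.657019, -1.717727, -1.772931, -1.822457, -1.866145, -1.903855, -1.935466, -1.960877, -1.980007, -1.992795, -1.999199].
Lovász (edge-transitive): ϑ = −111·(-2*cos(pi/111))/((2)−(-2*cos(pi/111))) = 111*cos(pi/111)/(cos(pi/111) + 1).
≈ 55.488884 (to 6 d.p.).
55 ≤ 111*cos(pi/111)/(cos(pi/111) + 1) ≤ 56: both strict.

111*cos(pi/111)/(cos(pi/111) + 1)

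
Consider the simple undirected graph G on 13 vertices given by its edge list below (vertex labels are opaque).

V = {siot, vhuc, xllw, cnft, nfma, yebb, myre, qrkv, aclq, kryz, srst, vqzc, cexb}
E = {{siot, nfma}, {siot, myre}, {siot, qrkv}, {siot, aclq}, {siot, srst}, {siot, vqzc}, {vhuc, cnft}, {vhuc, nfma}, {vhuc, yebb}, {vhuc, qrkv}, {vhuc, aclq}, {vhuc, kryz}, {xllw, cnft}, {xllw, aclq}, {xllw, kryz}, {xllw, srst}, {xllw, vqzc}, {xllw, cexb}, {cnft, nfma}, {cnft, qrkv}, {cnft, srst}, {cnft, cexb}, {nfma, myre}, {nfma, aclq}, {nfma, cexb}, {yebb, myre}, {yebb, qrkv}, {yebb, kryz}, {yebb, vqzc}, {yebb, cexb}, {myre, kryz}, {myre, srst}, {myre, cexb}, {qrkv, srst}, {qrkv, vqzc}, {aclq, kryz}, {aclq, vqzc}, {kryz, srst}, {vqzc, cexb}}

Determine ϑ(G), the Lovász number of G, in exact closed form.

sqrt(13)

N(kryz) = {vhuc, xllw, yebb, myre, aclq, srst}, |N(kryz)| = 6.
N(aclq) = {siot, vhuc, xllw, nfma, kryz, vqzc}, |N(aclq)| = 6.
deg(vqzc) = 6; N(vqzc) = {siot, xllw, yebb, qrkv, aclq, cexb}.
deg(cexb) = 6; N(cexb) = {xllw, cnft, nfma, yebb, myre, vqzc}.
Every vertex has degree 6 (N=13); SR(13,6,2,3) — a Paley graph.
Distinct eigenvalues (to 6 d.p.): [6.0, 1.302776, -2.302776].
Lovász: ϑ = −13(-sqrt(13)/2 - 1/2)/(6+-(-sqrt(13)/2 - 1/2)) = sqrt(13).
ϑ(G) ≈ 3.605551275.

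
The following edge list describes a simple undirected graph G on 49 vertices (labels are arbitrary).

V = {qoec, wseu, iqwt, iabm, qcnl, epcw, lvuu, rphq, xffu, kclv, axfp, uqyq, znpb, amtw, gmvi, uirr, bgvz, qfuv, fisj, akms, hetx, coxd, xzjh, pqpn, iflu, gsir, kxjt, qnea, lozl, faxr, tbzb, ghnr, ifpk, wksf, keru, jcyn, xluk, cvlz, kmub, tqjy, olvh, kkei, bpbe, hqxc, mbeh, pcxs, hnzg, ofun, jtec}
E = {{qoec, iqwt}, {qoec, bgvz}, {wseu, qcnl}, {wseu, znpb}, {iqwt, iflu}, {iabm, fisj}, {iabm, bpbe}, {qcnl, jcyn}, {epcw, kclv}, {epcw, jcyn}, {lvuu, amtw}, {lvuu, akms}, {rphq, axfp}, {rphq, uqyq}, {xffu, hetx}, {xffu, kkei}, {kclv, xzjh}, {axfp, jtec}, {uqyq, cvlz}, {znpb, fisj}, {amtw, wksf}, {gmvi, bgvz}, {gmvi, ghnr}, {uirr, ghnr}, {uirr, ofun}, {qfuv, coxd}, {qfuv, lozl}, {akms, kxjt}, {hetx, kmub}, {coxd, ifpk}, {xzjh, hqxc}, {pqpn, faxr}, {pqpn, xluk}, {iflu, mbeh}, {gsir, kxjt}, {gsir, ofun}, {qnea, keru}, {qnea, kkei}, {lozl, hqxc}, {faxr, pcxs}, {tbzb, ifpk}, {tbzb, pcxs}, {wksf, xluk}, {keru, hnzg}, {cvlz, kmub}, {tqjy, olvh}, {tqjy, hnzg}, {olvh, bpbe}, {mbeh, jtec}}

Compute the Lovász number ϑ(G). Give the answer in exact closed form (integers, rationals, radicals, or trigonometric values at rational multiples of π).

49*cos(pi/49)/(cos(pi/49) + 1)

deg(kkei) = 2; N(kkei) = {xffu, qnea}.
Vertex bpbe has 2 neighbors: iabm, olvh.
Vertex cvlz has 2 neighbors: uqyq, kmub.
Vertex xluk has 2 neighbors: pqpn, wksf.
Regular of degree 2 on 49 vertices: connected 2-regular on 49 ⇒ C_{49}.
Distinct eigenvalues (to 4 d.p.): [2.0, 1.9836, 1.9346, 1.8538, 1.7426, 1.6028, 1.4367, 1.247, 1.0368, 0.8096, 0.5691, 0.3192, 0.0641, -0.192, -0.445, -0.6907, -0.9251, -1.1442, -1.3446, -1.5229, -1.6762, -1.8019, -1.8981, -1.9631, -1.9959].
Lovász: ϑ = −49(-2*cos(pi/49))/(2+-(-1)*2*cos(pi/49)) = 49*cos(pi/49)/(cos(pi/49) + 1).
ϑ(G) ≈ 24.4748.
24 ≤ 49*cos(pi/49)/(cos(pi/49) + 1) ≤ 25: both strict.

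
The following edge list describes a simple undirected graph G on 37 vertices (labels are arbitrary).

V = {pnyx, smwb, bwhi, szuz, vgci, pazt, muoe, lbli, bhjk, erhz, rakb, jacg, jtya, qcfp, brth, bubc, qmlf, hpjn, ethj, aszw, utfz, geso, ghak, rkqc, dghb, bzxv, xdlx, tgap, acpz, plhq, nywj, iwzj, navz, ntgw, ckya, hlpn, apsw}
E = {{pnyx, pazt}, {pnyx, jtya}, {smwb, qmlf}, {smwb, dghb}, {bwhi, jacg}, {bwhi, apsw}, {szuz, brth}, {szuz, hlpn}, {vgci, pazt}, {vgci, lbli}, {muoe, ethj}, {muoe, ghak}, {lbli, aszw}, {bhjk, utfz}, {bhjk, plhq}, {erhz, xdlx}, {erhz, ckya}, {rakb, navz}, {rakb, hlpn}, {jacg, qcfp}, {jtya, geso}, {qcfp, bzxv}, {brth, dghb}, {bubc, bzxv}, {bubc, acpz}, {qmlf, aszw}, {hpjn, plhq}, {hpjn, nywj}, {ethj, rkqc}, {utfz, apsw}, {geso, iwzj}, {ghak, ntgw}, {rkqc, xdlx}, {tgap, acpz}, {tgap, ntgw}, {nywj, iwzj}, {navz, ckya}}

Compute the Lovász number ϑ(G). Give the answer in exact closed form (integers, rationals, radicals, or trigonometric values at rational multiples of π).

Vertex iwzj has 2 neighbors: geso, nywj.
deg(brth) = 2; N(brth) = {szuz, dghb}.
deg(qcfp) = 2; N(qcfp) = {jacg, bzxv}.
N(qmlf) = {smwb, aszw}, |N(qmlf)| = 2.
G on 37 vertices is 2-regular; connected 2-regular on 37 ⇒ C_{37}.
spec(A) ≈ [2.0, 1.97123, 1.88575, 1.74603, 1.55607, 1.32135, 1.04861, 0.74571, 0.42136, 0.08488, -0.25404, -0.58565, -0.90041, -1.18927, -1.44391, -1.65702, -1.82246, -1.93547, -1.99279] (distinct, 5 d.p.).
With N=37: ϑ(G) = 37·(-(-1)*2*cos(pi/37))/(2−(-2*cos(pi/37))) = 37*cos(pi/37)/(cos(pi/37) + 1).
ϑ(G) ≈ 18.46661664.
Lovász sandwich 18 ≤ 37*cos(pi/37)/(cos(pi/37) + 1) ≤ 19: both strict.

37*cos(pi/37)/(cos(pi/37) + 1)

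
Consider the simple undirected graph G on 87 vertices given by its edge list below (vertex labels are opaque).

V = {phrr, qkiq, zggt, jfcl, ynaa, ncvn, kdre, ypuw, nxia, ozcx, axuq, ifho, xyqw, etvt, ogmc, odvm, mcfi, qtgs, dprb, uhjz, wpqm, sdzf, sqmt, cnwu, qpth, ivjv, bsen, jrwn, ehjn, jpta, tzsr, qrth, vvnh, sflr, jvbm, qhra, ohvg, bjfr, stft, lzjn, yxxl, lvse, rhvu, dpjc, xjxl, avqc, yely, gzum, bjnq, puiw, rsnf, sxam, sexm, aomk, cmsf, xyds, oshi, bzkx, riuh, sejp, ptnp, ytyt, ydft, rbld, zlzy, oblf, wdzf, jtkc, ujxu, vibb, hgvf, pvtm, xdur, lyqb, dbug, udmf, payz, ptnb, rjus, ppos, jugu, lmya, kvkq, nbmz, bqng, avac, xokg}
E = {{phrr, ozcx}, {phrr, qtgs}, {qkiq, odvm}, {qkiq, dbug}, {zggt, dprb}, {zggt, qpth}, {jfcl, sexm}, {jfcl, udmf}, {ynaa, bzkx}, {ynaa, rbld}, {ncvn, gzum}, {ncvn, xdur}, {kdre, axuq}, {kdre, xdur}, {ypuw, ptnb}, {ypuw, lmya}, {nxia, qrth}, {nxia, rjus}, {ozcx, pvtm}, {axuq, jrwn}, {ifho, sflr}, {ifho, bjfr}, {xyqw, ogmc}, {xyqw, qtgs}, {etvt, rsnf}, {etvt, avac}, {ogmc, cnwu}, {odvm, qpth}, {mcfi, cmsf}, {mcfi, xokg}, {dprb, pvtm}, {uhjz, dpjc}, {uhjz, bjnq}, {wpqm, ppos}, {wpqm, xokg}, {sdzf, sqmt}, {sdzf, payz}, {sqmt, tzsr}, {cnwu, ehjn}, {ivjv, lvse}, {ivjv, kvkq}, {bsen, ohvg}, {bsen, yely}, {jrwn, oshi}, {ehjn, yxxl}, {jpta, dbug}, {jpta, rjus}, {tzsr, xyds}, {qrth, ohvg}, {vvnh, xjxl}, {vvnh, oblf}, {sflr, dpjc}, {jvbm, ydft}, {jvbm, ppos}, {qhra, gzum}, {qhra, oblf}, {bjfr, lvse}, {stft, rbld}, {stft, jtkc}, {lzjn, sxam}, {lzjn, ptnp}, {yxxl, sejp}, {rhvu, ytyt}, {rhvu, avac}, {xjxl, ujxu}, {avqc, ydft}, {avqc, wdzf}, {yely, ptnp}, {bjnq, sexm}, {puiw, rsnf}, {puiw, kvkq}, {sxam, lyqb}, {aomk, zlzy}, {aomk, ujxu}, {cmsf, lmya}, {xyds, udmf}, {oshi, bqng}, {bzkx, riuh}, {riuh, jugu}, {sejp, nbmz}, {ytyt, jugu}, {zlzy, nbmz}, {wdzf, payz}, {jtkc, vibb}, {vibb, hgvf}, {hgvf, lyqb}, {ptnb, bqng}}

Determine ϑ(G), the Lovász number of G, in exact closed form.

87*cos(pi/87)/(cos(pi/87) + 1)

N(ifho) = {sflr, bjfr}, |N(ifho)| = 2.
deg(jugu) = 2; N(jugu) = {riuh, ytyt}.
N(sdzf) = {sqmt, payz}, |N(sdzf)| = 2.
Vertex ehjn has 2 neighbors: cnwu, yxxl.
Regular of degree 2 on 87 vertices: connected 2-regular on 87 ⇒ C_{87}.
Distinct eigenvalues (to 4 d.p.): [2.0, 1.9948, 1.9792, 1.9532, 1.9171, 1.871, 1.8152, 1.7498, 1.6754, 1.5922, 1.5007, 1.4014, 1.2948, 1.1814, 1.0619, 0.9368, 0.8069, 0.6727, 0.5351, 0.3946, 0.2521, 0.1083, -0.0361, -0.1803, -0.3236, -0.4651, -0.6043, -0.7403, -0.8724, -1.0, -1.1224, -1.2389, -1.349, -1.452, -1.5475, -1.6348, -1.7137, -1.7836, -1.8443, -1.8953, -1.9364, -1.9675, -1.9883, -1.9987].
With N=87: ϑ(G) = 87·(-(-1)*2*cos(pi/87))/(2−(-2*cos(pi/87))) = 87*cos(pi/87)/(cos(pi/87) + 1).
Numerically 43.485816452.
Lovász sandwich 43 ≤ 87*cos(pi/87)/(cos(pi/87) + 1) ≤ 44: both strict.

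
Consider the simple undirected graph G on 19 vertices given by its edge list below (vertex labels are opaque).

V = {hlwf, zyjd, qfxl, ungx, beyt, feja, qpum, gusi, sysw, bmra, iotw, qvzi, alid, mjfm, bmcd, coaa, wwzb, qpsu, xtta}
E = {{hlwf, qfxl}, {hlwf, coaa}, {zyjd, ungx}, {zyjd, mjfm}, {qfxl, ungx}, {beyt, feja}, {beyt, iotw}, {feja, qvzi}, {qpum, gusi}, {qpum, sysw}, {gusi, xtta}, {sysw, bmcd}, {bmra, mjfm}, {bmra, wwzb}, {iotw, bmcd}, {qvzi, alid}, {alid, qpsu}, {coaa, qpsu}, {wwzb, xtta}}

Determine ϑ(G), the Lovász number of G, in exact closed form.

Vertex qpsu has 2 neighbors: alid, coaa.
N(iotw) = {beyt, bmcd}, |N(iotw)| = 2.
N(gusi) = {qpum, xtta}, |N(gusi)| = 2.
N(qvzi) = {feja, alid}, |N(qvzi)| = 2.
Every vertex has degree 2 (N=19); the odd cycle C_{19}.
A has 10 distinct eigenvalues ≈ [2.0, 1.891634, 1.578281, 1.093896, 0.490971, -0.165159, -0.803391, -1.354563, -1.758948, -1.972723].
With N=19: ϑ(G) = 19·(-(-1)*2*cos(pi/19))/(2−(-2*cos(pi/19))) = 19*cos(pi/19)/(cos(pi/19) + 1).
ϑ(G) ≈ 9.4348.
Lovász sandwich 9 ≤ 19*cos(pi/19)/(cos(pi/19) + 1) ≤ 10: both strict.

19*cos(pi/19)/(cos(pi/19) + 1)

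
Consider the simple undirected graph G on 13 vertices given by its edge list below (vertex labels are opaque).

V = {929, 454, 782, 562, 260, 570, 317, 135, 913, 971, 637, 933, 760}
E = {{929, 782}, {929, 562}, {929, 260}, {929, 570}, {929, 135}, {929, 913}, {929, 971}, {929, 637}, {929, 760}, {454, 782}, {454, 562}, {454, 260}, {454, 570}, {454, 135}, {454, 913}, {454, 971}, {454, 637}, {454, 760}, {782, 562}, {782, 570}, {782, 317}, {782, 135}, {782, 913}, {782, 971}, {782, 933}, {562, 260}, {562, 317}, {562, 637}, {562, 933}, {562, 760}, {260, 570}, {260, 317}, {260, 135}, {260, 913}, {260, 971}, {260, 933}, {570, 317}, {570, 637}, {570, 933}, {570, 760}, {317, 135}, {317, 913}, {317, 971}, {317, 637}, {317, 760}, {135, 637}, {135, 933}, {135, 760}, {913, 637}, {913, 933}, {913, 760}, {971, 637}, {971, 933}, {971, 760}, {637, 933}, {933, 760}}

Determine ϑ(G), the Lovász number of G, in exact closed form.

5

deg(637) = 9; N(637) = {929, 454, 562, 570, 317, 135, 913, 971, 933}.
Vertex 913 has 8 neighbors: 929, 454, 782, 260, 317, 637, 933, 760.
N(971) = {929, 454, 782, 260, 317, 637, 933, 760}, |N(971)| = 8.
Vertex 135 has 8 neighbors: 929, 454, 782, 260, 317, 637, 933, 760.
3 parts of sizes [5, 4, 4]; α(G) = 5 = ϑ (perfect).
= 5.000000000… (decimal).
α=5, χ(Ḡ)=5; ϑ=5 lies between (collapsed).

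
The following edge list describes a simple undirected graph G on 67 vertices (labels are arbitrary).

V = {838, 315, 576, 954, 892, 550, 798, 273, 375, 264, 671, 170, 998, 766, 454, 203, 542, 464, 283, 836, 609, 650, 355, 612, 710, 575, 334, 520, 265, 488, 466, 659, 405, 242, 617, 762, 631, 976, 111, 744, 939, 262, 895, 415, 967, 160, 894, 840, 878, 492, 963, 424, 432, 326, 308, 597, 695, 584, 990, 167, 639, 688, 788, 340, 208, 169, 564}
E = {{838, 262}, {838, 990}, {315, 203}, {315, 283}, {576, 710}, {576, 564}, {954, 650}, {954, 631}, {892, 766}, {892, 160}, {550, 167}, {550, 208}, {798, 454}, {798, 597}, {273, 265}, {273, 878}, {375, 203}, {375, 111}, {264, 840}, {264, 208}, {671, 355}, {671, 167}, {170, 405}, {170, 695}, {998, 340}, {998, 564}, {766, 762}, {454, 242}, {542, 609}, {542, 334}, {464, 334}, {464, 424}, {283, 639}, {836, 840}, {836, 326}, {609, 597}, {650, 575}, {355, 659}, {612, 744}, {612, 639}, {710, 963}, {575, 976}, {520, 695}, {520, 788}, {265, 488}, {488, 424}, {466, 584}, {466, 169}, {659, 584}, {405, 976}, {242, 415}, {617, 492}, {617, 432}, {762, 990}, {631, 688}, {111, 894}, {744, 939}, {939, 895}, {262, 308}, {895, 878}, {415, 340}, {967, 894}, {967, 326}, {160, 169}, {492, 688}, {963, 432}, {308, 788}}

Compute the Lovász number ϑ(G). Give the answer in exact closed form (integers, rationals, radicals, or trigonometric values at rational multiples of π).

N(111) = {375, 894}, |N(111)| = 2.
deg(990) = 2; N(990) = {838, 762}.
N(308) = {262, 788}, |N(308)| = 2.
Vertex 617 has 2 neighbors: 492, 432.
67-vertex 2-regular graph: a single 67-cycle (edge-transitive).
The 34 distinct eigenvalues: [2.0, 1.9912, 1.9649, 1.9214, 1.8609, 1.7841, 1.6917, 1.5843, 1.4631, 1.3289, 1.1831, 1.0269, 0.8617, 0.6889, 0.5101, 0.3268, 0.1406, -0.0469, -0.2339, -0.4189, -0.6002, -0.7762, -0.9454, -1.1063, -1.2574, -1.3975, -1.5254, -1.6398, -1.7398, -1.8245, -1.8932, -1.9453, -1.9802, -1.9978].
λ_max=2, λ_min=-2*cos(pi/67); ϑ = −67·λ_min/(λ_max−λ_min) = 67*cos(pi/67)/(cos(pi/67) + 1).
= 33.48157981… (decimal).
Check 33 ≤ 67*cos(pi/67)/(cos(pi/67) + 1) ≤ 34: both strict.

67*cos(pi/67)/(cos(pi/67) + 1)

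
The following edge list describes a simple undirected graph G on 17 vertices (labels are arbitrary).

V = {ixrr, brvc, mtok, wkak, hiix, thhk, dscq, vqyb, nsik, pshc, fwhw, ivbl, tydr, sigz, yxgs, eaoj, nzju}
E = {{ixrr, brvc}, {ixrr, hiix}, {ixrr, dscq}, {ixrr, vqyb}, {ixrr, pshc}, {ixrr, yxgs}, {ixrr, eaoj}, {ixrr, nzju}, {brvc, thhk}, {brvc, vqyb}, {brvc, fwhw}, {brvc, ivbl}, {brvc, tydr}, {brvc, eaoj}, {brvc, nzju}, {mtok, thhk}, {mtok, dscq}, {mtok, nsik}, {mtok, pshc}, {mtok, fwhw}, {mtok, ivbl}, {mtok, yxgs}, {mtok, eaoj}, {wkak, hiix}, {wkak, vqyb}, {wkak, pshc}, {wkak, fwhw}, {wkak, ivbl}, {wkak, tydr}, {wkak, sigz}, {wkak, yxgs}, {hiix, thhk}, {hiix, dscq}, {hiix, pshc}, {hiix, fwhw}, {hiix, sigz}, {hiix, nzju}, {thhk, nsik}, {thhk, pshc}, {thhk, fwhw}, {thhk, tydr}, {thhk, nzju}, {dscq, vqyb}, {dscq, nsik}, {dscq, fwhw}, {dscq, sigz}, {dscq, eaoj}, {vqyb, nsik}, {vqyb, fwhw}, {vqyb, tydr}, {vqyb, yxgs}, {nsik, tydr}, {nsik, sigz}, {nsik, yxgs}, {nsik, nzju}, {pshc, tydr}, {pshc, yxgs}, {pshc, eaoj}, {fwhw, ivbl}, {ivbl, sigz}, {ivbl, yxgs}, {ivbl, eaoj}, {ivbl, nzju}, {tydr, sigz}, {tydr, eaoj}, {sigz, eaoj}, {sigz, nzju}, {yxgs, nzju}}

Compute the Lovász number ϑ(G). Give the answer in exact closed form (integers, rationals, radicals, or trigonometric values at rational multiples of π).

sqrt(17)

Vertex dscq has 8 neighbors: ixrr, mtok, hiix, vqyb, nsik, fwhw, sigz, eaoj.
N(thhk) = {brvc, mtok, hiix, nsik, pshc, fwhw, tydr, nzju}, |N(thhk)| = 8.
N(tydr) = {brvc, wkak, thhk, vqyb, nsik, pshc, sigz, eaoj}, |N(tydr)| = 8.
Vertex nsik has 8 neighbors: mtok, thhk, dscq, vqyb, tydr, sigz, yxgs, nzju.
Regular of degree 8 on 17 vertices: SR(17,8,3,4) — a Paley graph.
Distinct eigenvalues (to 3 d.p.): [8.0, 1.562, -2.562].
−17·(-sqrt(17)/2 - 1/2) / ((8)−(-sqrt(17)/2 - 1/2)) = sqrt(17) = ϑ(G).
Numerically 4.123106.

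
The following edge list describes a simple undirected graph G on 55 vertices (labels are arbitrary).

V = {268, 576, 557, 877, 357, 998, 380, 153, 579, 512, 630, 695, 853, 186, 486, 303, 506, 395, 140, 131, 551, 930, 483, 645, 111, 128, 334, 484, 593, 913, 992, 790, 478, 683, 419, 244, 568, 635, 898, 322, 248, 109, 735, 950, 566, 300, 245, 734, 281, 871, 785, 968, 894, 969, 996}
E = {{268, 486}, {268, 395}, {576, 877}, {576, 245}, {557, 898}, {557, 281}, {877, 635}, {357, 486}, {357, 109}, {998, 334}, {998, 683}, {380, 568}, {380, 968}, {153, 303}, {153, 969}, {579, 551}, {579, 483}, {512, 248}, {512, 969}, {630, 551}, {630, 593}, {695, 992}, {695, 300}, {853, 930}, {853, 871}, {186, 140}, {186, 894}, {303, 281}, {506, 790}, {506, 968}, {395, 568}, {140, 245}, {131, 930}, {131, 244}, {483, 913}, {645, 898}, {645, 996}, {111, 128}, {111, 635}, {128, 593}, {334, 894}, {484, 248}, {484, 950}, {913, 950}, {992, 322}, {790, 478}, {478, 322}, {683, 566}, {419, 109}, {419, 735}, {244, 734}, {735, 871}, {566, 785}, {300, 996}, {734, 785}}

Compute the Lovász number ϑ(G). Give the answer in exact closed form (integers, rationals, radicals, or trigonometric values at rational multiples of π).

55*cos(pi/55)/(cos(pi/55) + 1)

deg(734) = 2; N(734) = {244, 785}.
Vertex 268 has 2 neighbors: 486, 395.
Vertex 930 has 2 neighbors: 853, 131.
Vertex 695 has 2 neighbors: 992, 300.
55-vertex 2-regular graph: this is C_{55}, the 55-cycle.
Distinct eigenvalues (to 5 d.p.): [2.0, 1.98696, 1.94802, 1.88369, 1.7948, 1.68251, 1.54828, 1.39388, 1.2213, 1.03279, 0.83083, 0.61803, 0.39718, 0.17115, -0.05711, -0.28463, -0.50844, -0.72562, -0.93333, -1.12889, -1.30972, -1.47348, -1.61803, -1.74149, -1.84225, -1.91899, -1.97071, -1.99674].
λ_max=2, λ_min=-2*cos(pi/55); ϑ = −55·λ_min/(λ_max−λ_min) = 55*cos(pi/55)/(cos(pi/55) + 1).
≈ 27.4775569 (to 7 d.p.).
Check 27 ≤ 55*cos(pi/55)/(cos(pi/55) + 1) ≤ 28: both strict.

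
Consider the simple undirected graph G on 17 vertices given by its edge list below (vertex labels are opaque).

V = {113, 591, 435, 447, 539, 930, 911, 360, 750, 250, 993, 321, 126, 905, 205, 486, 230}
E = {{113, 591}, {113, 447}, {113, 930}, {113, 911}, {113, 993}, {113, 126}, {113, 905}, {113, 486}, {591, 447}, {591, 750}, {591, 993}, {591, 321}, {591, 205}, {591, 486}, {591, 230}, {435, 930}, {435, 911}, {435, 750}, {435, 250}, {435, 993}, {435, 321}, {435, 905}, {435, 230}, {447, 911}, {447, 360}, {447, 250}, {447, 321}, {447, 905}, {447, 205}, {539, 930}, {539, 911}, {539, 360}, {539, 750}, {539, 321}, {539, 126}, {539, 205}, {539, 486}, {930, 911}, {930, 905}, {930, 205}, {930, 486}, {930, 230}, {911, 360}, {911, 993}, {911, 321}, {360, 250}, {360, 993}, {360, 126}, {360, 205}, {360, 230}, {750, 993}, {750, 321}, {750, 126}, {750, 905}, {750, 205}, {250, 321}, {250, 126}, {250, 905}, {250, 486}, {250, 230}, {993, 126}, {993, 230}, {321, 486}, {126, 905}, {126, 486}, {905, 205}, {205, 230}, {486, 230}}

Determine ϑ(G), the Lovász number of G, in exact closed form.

sqrt(17)

deg(321) = 8; N(321) = {591, 435, 447, 539, 911, 750, 250, 486}.
N(435) = {930, 911, 750, 250, 993, 321, 905, 230}, |N(435)| = 8.
N(230) = {591, 435, 930, 360, 250, 993, 205, 486}, |N(230)| = 8.
N(930) = {113, 435, 539, 911, 905, 205, 486, 230}, |N(930)| = 8.
8-regular, N=17; Paley(17): SR with (k,λ,μ)=(8,3,4).
Distinct eigenvalues (to 5 d.p.): [8.0, 1.56155, -2.56155].
−17·(-sqrt(17)/2 - 1/2) / ((8)−(-sqrt(17)/2 - 1/2)) = sqrt(17) = ϑ(G).
= 4.123105626… (decimal).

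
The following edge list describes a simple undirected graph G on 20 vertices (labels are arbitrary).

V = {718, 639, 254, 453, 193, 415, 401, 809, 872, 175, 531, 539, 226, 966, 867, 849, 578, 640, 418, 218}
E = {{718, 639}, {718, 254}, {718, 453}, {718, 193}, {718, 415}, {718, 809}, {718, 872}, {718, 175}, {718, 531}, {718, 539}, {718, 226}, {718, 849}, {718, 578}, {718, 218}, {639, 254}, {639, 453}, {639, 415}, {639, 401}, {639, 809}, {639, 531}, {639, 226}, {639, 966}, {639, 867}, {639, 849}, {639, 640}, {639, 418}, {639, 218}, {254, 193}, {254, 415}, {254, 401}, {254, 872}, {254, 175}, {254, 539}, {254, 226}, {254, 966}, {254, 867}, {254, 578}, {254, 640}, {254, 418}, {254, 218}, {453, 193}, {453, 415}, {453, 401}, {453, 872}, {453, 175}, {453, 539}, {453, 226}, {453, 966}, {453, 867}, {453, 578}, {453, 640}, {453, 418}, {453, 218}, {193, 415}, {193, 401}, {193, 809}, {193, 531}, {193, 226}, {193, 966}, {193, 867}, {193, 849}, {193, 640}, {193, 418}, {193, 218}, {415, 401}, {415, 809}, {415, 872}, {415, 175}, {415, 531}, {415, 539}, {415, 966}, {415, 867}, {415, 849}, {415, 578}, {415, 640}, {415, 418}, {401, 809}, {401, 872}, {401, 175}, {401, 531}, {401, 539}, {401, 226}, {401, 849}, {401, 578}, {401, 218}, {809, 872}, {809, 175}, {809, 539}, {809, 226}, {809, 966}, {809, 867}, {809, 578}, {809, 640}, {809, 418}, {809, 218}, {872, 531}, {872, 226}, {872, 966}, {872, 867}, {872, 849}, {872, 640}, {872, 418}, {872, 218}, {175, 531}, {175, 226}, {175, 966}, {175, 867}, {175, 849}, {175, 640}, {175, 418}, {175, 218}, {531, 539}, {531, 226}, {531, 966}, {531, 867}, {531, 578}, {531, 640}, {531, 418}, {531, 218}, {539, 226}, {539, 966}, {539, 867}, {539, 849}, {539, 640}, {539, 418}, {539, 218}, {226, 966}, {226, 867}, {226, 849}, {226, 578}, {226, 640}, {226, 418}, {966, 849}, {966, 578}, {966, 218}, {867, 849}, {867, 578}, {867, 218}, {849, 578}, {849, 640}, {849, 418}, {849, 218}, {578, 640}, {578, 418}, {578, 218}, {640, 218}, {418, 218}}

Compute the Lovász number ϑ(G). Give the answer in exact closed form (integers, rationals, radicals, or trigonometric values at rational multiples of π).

6

N(578) = {718, 254, 453, 415, 401, 809, 531, 226, 966, 867, 849, 640, 418, 218}, |N(578)| = 14.
N(218) = {718, 639, 254, 453, 193, 401, 809, 872, 175, 531, 539, 966, 867, 849, 578, 640, 418}, |N(218)| = 17.
Vertex 639 has 14 neighbors: 718, 254, 453, 415, 401, 809, 531, 226, 966, 867, 849, 640, 418, 218.
deg(531) = 15; N(531) = {718, 639, 193, 415, 401, 872, 175, 539, 226, 966, 867, 578, 640, 418, 218}.
K_{6,6,5,3} (perfect); ϑ(G) = α(G) = max{6,6,5,3} = 6.
ϑ(G) ≈ 6.000000.
Check 6 ≤ 6 ≤ 6: collapsed.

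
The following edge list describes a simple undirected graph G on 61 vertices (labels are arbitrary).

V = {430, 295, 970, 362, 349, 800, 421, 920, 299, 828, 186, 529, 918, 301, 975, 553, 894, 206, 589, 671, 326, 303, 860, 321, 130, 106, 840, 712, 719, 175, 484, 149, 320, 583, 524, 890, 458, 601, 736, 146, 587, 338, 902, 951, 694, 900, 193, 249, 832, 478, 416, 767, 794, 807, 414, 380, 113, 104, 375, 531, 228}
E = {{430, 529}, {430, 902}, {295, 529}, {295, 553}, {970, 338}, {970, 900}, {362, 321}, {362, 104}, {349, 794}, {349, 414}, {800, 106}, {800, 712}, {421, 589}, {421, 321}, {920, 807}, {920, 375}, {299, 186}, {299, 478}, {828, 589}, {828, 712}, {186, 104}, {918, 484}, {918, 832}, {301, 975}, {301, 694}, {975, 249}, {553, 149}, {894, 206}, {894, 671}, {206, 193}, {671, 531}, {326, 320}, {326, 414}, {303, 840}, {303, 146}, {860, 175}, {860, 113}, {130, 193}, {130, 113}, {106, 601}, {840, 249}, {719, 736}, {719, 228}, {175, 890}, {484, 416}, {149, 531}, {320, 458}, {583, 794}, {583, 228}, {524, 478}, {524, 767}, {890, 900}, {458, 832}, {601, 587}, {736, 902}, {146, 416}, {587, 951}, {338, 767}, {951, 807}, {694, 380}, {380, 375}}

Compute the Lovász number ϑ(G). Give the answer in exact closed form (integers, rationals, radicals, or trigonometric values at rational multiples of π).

61*cos(pi/61)/(cos(pi/61) + 1)

Vertex 146 has 2 neighbors: 303, 416.
N(553) = {295, 149}, |N(553)| = 2.
Vertex 900 has 2 neighbors: 970, 890.
N(589) = {421, 828}, |N(589)| = 2.
2-regular, N=61; a single 61-cycle (edge-transitive).
Distinct eigenvalues (to 5 d.p.): [2.0, 1.9894, 1.95771, 1.90527, 1.83263, 1.74057, 1.63006, 1.50226, 1.35855, 1.20043, 1.02959, 0.84783, 0.65708, 0.45938, 0.2568, 0.0515, -0.15435, -0.35856, -0.55897, -0.75346, -0.93995, -1.11649, -1.28119, -1.4323, -1.56824, -1.68755, -1.78897, -1.87143, -1.93406, -1.97618, -1.99735].
With N=61: ϑ(G) = 61·(-(-1)*2*cos(pi/61))/(2−(-2*cos(pi/61))) = 61*cos(pi/61)/(cos(pi/61) + 1).
≈ 30.4797665 (to 7 d.p.).
α=30, χ(Ḡ)=31; ϑ=61*cos(pi/61)/(cos(pi/61) + 1) lies between (both strict).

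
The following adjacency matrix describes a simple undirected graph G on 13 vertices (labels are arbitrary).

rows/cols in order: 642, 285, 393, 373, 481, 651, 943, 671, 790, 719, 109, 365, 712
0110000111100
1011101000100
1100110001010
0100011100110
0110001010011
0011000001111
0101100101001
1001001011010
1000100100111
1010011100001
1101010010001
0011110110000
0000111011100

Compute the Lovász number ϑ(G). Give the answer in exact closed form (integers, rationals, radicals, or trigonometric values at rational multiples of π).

sqrt(13)

N(719) = {642, 393, 651, 943, 671, 712}, |N(719)| = 6.
Vertex 373 has 6 neighbors: 285, 651, 943, 671, 109, 365.
Vertex 365 has 6 neighbors: 393, 373, 481, 651, 671, 790.
deg(790) = 6; N(790) = {642, 481, 671, 109, 365, 712}.
deg(v) = 6 for all v (|V|=13); SR(13,6,2,3) — a Paley graph.
spec(A) ≈ [6.0, 1.303, -2.303] (distinct, 3 d.p.).
Lovász (edge-transitive): ϑ = −13·(-sqrt(13)/2 - 1/2)/((6)−(-sqrt(13)/2 - 1/2)) = sqrt(13).
≈ 3.60555128 (to 8 d.p.).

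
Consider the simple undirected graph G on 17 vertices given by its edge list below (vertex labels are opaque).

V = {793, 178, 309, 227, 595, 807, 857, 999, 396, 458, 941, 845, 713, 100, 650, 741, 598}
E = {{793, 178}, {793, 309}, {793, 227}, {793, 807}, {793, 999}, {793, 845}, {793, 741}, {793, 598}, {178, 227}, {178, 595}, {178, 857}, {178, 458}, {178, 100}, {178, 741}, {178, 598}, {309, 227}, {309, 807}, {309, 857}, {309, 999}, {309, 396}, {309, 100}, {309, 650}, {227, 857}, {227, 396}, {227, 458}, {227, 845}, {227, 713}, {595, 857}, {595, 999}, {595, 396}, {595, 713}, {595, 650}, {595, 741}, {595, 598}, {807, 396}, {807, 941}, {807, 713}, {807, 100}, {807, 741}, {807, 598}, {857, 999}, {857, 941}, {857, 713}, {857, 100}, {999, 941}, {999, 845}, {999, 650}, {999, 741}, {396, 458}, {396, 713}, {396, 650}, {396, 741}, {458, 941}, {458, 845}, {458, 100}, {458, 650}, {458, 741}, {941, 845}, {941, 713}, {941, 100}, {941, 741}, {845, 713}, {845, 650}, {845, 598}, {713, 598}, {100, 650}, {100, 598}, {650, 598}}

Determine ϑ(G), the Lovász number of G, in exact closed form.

Vertex 396 has 8 neighbors: 309, 227, 595, 807, 458, 713, 650, 741.
deg(458) = 8; N(458) = {178, 227, 396, 941, 845, 100, 650, 741}.
Vertex 807 has 8 neighbors: 793, 309, 396, 941, 713, 100, 741, 598.
deg(713) = 8; N(713) = {227, 595, 807, 857, 396, 941, 845, 598}.
G on 17 vertices is 8-regular; Paley(17): SR with (k,λ,μ)=(8,3,4).
spec(A) ≈ [8.0, 1.5616, -2.5616] (distinct, 4 d.p.).
Lovász: ϑ = −17(-sqrt(17)/2 - 1/2)/(8+-(-sqrt(17)/2 - 1/2)) = sqrt(17).
≈ 4.123106 (to 6 d.p.).

sqrt(17)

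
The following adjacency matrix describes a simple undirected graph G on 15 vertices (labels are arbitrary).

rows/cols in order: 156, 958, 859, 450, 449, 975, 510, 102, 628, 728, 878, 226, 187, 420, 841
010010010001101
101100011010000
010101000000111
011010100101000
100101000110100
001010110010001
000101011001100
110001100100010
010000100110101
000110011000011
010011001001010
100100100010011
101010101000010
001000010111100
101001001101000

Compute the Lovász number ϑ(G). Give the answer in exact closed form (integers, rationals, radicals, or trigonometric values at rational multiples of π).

Vertex 449 has 6 neighbors: 156, 450, 975, 728, 878, 187.
deg(958) = 6; N(958) = {156, 859, 450, 102, 628, 878}.
Vertex 420 has 6 neighbors: 859, 102, 728, 878, 226, 187.
Vertex 450 has 6 neighbors: 958, 859, 449, 510, 728, 226.
15-vertex 6-regular graph: this is K(6,2), the Kneser graph.
The 3 distinct eigenvalues: [6.0, 1.0, -3.0].
Lovász: ϑ = −15(-3)/(6+-1*(-3)) = 5.
Numerically 5.000000000.

5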